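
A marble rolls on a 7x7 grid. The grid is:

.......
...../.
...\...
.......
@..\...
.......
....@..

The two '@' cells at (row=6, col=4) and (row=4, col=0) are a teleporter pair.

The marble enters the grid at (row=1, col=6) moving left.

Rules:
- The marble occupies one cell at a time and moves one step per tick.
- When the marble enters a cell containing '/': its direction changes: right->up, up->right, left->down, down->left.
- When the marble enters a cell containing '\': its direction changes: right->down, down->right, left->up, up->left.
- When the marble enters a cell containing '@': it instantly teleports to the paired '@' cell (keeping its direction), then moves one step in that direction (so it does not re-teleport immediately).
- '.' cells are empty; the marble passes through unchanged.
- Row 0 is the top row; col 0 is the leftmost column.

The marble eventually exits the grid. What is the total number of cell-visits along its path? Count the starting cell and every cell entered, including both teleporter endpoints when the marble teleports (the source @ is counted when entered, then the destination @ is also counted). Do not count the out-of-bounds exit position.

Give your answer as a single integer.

Answer: 7

Derivation:
Step 1: enter (1,6), '.' pass, move left to (1,5)
Step 2: enter (1,5), '/' deflects left->down, move down to (2,5)
Step 3: enter (2,5), '.' pass, move down to (3,5)
Step 4: enter (3,5), '.' pass, move down to (4,5)
Step 5: enter (4,5), '.' pass, move down to (5,5)
Step 6: enter (5,5), '.' pass, move down to (6,5)
Step 7: enter (6,5), '.' pass, move down to (7,5)
Step 8: at (7,5) — EXIT via bottom edge, pos 5
Path length (cell visits): 7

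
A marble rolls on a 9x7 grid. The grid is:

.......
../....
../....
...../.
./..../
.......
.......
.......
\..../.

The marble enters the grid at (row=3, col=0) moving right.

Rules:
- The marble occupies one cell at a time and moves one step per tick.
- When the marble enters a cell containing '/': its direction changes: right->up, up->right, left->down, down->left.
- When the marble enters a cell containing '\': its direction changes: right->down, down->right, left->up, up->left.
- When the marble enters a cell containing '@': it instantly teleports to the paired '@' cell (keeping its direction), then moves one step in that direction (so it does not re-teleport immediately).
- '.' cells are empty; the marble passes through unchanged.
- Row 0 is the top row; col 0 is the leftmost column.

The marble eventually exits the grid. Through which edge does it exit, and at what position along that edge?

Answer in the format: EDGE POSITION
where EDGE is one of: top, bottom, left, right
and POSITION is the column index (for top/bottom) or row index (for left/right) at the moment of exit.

Step 1: enter (3,0), '.' pass, move right to (3,1)
Step 2: enter (3,1), '.' pass, move right to (3,2)
Step 3: enter (3,2), '.' pass, move right to (3,3)
Step 4: enter (3,3), '.' pass, move right to (3,4)
Step 5: enter (3,4), '.' pass, move right to (3,5)
Step 6: enter (3,5), '/' deflects right->up, move up to (2,5)
Step 7: enter (2,5), '.' pass, move up to (1,5)
Step 8: enter (1,5), '.' pass, move up to (0,5)
Step 9: enter (0,5), '.' pass, move up to (-1,5)
Step 10: at (-1,5) — EXIT via top edge, pos 5

Answer: top 5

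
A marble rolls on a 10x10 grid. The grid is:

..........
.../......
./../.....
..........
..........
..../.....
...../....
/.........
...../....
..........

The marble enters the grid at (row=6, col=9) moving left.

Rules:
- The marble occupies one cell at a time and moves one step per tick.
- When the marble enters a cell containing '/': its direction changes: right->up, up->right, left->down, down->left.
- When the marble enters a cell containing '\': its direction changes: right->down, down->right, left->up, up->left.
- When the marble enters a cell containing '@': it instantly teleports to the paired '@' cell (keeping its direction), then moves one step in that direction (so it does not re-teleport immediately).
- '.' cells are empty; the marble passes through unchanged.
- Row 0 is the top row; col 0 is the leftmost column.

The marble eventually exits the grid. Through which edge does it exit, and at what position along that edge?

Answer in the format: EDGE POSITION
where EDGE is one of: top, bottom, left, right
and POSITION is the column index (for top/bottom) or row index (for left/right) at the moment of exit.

Answer: left 8

Derivation:
Step 1: enter (6,9), '.' pass, move left to (6,8)
Step 2: enter (6,8), '.' pass, move left to (6,7)
Step 3: enter (6,7), '.' pass, move left to (6,6)
Step 4: enter (6,6), '.' pass, move left to (6,5)
Step 5: enter (6,5), '/' deflects left->down, move down to (7,5)
Step 6: enter (7,5), '.' pass, move down to (8,5)
Step 7: enter (8,5), '/' deflects down->left, move left to (8,4)
Step 8: enter (8,4), '.' pass, move left to (8,3)
Step 9: enter (8,3), '.' pass, move left to (8,2)
Step 10: enter (8,2), '.' pass, move left to (8,1)
Step 11: enter (8,1), '.' pass, move left to (8,0)
Step 12: enter (8,0), '.' pass, move left to (8,-1)
Step 13: at (8,-1) — EXIT via left edge, pos 8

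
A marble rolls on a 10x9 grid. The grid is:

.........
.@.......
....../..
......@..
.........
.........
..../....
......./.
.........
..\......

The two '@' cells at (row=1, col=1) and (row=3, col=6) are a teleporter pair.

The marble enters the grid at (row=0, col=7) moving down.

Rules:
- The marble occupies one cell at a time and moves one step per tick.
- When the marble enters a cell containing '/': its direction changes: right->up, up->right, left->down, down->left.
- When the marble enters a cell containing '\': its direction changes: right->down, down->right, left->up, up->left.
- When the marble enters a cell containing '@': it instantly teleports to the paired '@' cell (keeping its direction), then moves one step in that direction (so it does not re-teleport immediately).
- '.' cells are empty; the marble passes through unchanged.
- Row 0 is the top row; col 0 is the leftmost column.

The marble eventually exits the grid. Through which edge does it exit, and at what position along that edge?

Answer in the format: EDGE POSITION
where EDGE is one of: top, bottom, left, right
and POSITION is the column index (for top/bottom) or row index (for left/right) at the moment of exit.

Answer: left 7

Derivation:
Step 1: enter (0,7), '.' pass, move down to (1,7)
Step 2: enter (1,7), '.' pass, move down to (2,7)
Step 3: enter (2,7), '.' pass, move down to (3,7)
Step 4: enter (3,7), '.' pass, move down to (4,7)
Step 5: enter (4,7), '.' pass, move down to (5,7)
Step 6: enter (5,7), '.' pass, move down to (6,7)
Step 7: enter (6,7), '.' pass, move down to (7,7)
Step 8: enter (7,7), '/' deflects down->left, move left to (7,6)
Step 9: enter (7,6), '.' pass, move left to (7,5)
Step 10: enter (7,5), '.' pass, move left to (7,4)
Step 11: enter (7,4), '.' pass, move left to (7,3)
Step 12: enter (7,3), '.' pass, move left to (7,2)
Step 13: enter (7,2), '.' pass, move left to (7,1)
Step 14: enter (7,1), '.' pass, move left to (7,0)
Step 15: enter (7,0), '.' pass, move left to (7,-1)
Step 16: at (7,-1) — EXIT via left edge, pos 7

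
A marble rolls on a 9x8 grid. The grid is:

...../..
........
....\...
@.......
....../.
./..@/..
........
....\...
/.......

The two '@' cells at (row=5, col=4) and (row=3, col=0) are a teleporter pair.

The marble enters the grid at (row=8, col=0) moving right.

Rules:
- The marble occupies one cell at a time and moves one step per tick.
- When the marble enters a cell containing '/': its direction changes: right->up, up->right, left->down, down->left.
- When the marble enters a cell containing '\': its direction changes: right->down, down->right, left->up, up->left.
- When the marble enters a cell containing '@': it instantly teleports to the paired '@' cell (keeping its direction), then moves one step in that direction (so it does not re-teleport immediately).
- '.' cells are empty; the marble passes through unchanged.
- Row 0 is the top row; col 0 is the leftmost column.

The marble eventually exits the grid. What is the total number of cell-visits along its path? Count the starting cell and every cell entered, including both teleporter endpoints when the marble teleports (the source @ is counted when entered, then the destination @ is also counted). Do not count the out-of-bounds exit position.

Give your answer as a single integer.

Answer: 14

Derivation:
Step 1: enter (8,0), '/' deflects right->up, move up to (7,0)
Step 2: enter (7,0), '.' pass, move up to (6,0)
Step 3: enter (6,0), '.' pass, move up to (5,0)
Step 4: enter (5,0), '.' pass, move up to (4,0)
Step 5: enter (4,0), '.' pass, move up to (3,0)
Step 6: enter (3,0), '@' teleport (3,0)->(5,4), also enter (5,4), move up to (4,4)
Step 7: enter (4,4), '.' pass, move up to (3,4)
Step 8: enter (3,4), '.' pass, move up to (2,4)
Step 9: enter (2,4), '\' deflects up->left, move left to (2,3)
Step 10: enter (2,3), '.' pass, move left to (2,2)
Step 11: enter (2,2), '.' pass, move left to (2,1)
Step 12: enter (2,1), '.' pass, move left to (2,0)
Step 13: enter (2,0), '.' pass, move left to (2,-1)
Step 14: at (2,-1) — EXIT via left edge, pos 2
Path length (cell visits): 14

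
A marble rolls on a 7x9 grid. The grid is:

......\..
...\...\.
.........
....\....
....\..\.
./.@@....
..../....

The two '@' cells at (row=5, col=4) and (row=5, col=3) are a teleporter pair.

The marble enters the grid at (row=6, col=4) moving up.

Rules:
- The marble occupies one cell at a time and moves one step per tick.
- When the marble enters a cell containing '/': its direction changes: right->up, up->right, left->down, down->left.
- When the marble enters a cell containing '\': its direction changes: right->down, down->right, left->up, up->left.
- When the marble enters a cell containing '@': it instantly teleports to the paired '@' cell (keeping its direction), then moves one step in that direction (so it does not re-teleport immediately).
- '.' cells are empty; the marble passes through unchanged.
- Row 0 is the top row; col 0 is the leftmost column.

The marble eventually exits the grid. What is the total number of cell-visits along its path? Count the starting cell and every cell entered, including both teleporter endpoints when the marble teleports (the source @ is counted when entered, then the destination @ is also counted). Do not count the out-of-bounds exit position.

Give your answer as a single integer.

Answer: 5

Derivation:
Step 1: enter (6,4), '/' deflects up->right, move right to (6,5)
Step 2: enter (6,5), '.' pass, move right to (6,6)
Step 3: enter (6,6), '.' pass, move right to (6,7)
Step 4: enter (6,7), '.' pass, move right to (6,8)
Step 5: enter (6,8), '.' pass, move right to (6,9)
Step 6: at (6,9) — EXIT via right edge, pos 6
Path length (cell visits): 5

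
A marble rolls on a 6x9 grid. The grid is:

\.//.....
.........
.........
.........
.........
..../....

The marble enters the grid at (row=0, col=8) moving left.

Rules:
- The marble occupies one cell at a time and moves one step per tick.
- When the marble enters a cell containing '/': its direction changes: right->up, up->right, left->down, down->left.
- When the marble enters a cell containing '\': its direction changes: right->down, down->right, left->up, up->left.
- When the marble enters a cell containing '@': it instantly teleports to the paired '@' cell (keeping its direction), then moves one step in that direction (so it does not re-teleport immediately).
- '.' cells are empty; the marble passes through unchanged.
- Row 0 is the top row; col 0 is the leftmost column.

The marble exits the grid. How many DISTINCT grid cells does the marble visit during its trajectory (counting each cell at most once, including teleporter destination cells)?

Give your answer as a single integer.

Step 1: enter (0,8), '.' pass, move left to (0,7)
Step 2: enter (0,7), '.' pass, move left to (0,6)
Step 3: enter (0,6), '.' pass, move left to (0,5)
Step 4: enter (0,5), '.' pass, move left to (0,4)
Step 5: enter (0,4), '.' pass, move left to (0,3)
Step 6: enter (0,3), '/' deflects left->down, move down to (1,3)
Step 7: enter (1,3), '.' pass, move down to (2,3)
Step 8: enter (2,3), '.' pass, move down to (3,3)
Step 9: enter (3,3), '.' pass, move down to (4,3)
Step 10: enter (4,3), '.' pass, move down to (5,3)
Step 11: enter (5,3), '.' pass, move down to (6,3)
Step 12: at (6,3) — EXIT via bottom edge, pos 3
Distinct cells visited: 11 (path length 11)

Answer: 11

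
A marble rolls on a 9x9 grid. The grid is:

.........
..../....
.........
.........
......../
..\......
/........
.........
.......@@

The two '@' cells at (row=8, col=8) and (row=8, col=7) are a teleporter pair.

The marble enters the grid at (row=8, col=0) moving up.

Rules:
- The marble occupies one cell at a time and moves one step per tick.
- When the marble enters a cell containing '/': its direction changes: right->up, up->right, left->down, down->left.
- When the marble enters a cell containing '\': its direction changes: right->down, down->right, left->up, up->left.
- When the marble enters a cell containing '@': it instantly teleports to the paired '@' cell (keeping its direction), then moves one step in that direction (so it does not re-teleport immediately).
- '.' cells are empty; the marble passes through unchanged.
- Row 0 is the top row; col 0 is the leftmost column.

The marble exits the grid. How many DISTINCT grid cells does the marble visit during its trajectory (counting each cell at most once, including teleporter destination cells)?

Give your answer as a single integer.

Step 1: enter (8,0), '.' pass, move up to (7,0)
Step 2: enter (7,0), '.' pass, move up to (6,0)
Step 3: enter (6,0), '/' deflects up->right, move right to (6,1)
Step 4: enter (6,1), '.' pass, move right to (6,2)
Step 5: enter (6,2), '.' pass, move right to (6,3)
Step 6: enter (6,3), '.' pass, move right to (6,4)
Step 7: enter (6,4), '.' pass, move right to (6,5)
Step 8: enter (6,5), '.' pass, move right to (6,6)
Step 9: enter (6,6), '.' pass, move right to (6,7)
Step 10: enter (6,7), '.' pass, move right to (6,8)
Step 11: enter (6,8), '.' pass, move right to (6,9)
Step 12: at (6,9) — EXIT via right edge, pos 6
Distinct cells visited: 11 (path length 11)

Answer: 11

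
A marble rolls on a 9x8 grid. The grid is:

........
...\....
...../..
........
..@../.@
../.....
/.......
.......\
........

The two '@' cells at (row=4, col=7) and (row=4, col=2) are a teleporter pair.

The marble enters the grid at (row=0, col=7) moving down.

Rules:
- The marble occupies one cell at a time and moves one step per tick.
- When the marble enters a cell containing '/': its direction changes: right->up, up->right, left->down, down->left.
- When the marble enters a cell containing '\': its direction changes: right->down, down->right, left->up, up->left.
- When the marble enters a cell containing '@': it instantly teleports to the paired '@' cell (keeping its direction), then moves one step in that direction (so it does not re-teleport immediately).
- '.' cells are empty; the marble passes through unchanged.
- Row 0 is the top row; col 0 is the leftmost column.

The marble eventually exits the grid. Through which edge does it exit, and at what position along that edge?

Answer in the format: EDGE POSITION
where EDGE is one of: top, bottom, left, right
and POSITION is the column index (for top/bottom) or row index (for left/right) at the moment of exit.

Step 1: enter (0,7), '.' pass, move down to (1,7)
Step 2: enter (1,7), '.' pass, move down to (2,7)
Step 3: enter (2,7), '.' pass, move down to (3,7)
Step 4: enter (3,7), '.' pass, move down to (4,7)
Step 5: enter (4,7), '@' teleport (4,7)->(4,2), also enter (4,2), move down to (5,2)
Step 6: enter (5,2), '/' deflects down->left, move left to (5,1)
Step 7: enter (5,1), '.' pass, move left to (5,0)
Step 8: enter (5,0), '.' pass, move left to (5,-1)
Step 9: at (5,-1) — EXIT via left edge, pos 5

Answer: left 5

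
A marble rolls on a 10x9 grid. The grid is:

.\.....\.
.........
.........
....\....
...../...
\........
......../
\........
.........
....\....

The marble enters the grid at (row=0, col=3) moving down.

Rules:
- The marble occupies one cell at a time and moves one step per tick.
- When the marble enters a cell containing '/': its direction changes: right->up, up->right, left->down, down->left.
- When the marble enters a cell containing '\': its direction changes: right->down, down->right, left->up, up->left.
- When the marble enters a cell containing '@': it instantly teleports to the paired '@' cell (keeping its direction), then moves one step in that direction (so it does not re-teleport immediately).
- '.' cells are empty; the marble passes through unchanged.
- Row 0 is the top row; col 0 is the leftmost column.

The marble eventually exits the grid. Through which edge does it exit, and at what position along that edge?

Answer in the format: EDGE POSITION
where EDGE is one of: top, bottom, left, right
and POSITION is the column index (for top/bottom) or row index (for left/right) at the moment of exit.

Step 1: enter (0,3), '.' pass, move down to (1,3)
Step 2: enter (1,3), '.' pass, move down to (2,3)
Step 3: enter (2,3), '.' pass, move down to (3,3)
Step 4: enter (3,3), '.' pass, move down to (4,3)
Step 5: enter (4,3), '.' pass, move down to (5,3)
Step 6: enter (5,3), '.' pass, move down to (6,3)
Step 7: enter (6,3), '.' pass, move down to (7,3)
Step 8: enter (7,3), '.' pass, move down to (8,3)
Step 9: enter (8,3), '.' pass, move down to (9,3)
Step 10: enter (9,3), '.' pass, move down to (10,3)
Step 11: at (10,3) — EXIT via bottom edge, pos 3

Answer: bottom 3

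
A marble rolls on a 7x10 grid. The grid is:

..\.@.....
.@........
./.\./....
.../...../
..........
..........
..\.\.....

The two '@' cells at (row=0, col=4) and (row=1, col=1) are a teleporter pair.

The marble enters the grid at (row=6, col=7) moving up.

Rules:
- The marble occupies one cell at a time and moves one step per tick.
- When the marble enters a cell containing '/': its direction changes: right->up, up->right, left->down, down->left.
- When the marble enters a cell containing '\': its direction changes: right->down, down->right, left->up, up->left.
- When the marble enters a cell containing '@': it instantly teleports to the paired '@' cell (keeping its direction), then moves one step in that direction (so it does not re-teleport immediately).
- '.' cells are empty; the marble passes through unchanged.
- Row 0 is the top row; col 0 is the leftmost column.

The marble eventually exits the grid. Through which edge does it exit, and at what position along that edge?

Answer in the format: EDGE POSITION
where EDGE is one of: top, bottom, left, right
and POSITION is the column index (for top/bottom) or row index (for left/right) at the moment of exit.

Step 1: enter (6,7), '.' pass, move up to (5,7)
Step 2: enter (5,7), '.' pass, move up to (4,7)
Step 3: enter (4,7), '.' pass, move up to (3,7)
Step 4: enter (3,7), '.' pass, move up to (2,7)
Step 5: enter (2,7), '.' pass, move up to (1,7)
Step 6: enter (1,7), '.' pass, move up to (0,7)
Step 7: enter (0,7), '.' pass, move up to (-1,7)
Step 8: at (-1,7) — EXIT via top edge, pos 7

Answer: top 7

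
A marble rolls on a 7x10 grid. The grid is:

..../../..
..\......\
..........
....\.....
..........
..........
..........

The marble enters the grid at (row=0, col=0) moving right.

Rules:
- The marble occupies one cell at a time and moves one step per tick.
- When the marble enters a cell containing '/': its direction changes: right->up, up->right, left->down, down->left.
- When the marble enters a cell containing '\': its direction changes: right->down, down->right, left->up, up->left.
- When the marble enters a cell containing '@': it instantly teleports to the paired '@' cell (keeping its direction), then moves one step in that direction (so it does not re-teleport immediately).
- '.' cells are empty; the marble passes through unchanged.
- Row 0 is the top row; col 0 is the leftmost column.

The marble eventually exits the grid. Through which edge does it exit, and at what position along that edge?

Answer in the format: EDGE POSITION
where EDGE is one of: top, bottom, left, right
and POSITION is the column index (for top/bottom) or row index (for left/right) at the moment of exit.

Answer: top 4

Derivation:
Step 1: enter (0,0), '.' pass, move right to (0,1)
Step 2: enter (0,1), '.' pass, move right to (0,2)
Step 3: enter (0,2), '.' pass, move right to (0,3)
Step 4: enter (0,3), '.' pass, move right to (0,4)
Step 5: enter (0,4), '/' deflects right->up, move up to (-1,4)
Step 6: at (-1,4) — EXIT via top edge, pos 4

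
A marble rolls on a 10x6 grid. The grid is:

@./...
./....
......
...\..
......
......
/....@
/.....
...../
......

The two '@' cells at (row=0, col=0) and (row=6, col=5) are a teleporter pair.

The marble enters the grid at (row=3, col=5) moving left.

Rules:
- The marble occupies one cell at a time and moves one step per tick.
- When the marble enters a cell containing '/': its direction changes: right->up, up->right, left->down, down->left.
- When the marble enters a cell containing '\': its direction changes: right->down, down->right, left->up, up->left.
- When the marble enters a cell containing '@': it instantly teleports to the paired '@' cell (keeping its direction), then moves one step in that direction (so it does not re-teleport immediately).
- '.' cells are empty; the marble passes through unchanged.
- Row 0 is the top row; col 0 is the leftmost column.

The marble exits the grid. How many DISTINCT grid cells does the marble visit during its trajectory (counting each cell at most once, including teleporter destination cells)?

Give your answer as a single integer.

Answer: 6

Derivation:
Step 1: enter (3,5), '.' pass, move left to (3,4)
Step 2: enter (3,4), '.' pass, move left to (3,3)
Step 3: enter (3,3), '\' deflects left->up, move up to (2,3)
Step 4: enter (2,3), '.' pass, move up to (1,3)
Step 5: enter (1,3), '.' pass, move up to (0,3)
Step 6: enter (0,3), '.' pass, move up to (-1,3)
Step 7: at (-1,3) — EXIT via top edge, pos 3
Distinct cells visited: 6 (path length 6)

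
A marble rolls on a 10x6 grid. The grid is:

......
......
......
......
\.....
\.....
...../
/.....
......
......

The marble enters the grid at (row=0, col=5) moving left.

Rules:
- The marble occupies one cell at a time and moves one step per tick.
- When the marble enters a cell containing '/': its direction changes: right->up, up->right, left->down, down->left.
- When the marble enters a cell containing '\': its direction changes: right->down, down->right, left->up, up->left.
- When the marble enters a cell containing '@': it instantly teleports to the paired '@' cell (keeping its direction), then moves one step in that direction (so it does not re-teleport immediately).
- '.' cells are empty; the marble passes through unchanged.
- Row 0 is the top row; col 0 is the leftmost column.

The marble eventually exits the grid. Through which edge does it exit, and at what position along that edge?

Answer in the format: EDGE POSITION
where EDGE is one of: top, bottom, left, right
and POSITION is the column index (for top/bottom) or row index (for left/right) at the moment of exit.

Step 1: enter (0,5), '.' pass, move left to (0,4)
Step 2: enter (0,4), '.' pass, move left to (0,3)
Step 3: enter (0,3), '.' pass, move left to (0,2)
Step 4: enter (0,2), '.' pass, move left to (0,1)
Step 5: enter (0,1), '.' pass, move left to (0,0)
Step 6: enter (0,0), '.' pass, move left to (0,-1)
Step 7: at (0,-1) — EXIT via left edge, pos 0

Answer: left 0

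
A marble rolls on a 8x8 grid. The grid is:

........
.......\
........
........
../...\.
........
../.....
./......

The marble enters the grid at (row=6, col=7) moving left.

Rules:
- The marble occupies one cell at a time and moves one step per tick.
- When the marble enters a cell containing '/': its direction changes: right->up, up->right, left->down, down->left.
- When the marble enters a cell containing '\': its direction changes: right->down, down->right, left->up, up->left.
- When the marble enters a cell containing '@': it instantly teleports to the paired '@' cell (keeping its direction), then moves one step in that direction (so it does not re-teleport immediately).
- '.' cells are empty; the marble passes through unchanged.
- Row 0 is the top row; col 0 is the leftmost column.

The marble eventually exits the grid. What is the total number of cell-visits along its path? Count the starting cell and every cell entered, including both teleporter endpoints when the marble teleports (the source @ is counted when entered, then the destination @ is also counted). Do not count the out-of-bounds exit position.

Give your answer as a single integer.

Step 1: enter (6,7), '.' pass, move left to (6,6)
Step 2: enter (6,6), '.' pass, move left to (6,5)
Step 3: enter (6,5), '.' pass, move left to (6,4)
Step 4: enter (6,4), '.' pass, move left to (6,3)
Step 5: enter (6,3), '.' pass, move left to (6,2)
Step 6: enter (6,2), '/' deflects left->down, move down to (7,2)
Step 7: enter (7,2), '.' pass, move down to (8,2)
Step 8: at (8,2) — EXIT via bottom edge, pos 2
Path length (cell visits): 7

Answer: 7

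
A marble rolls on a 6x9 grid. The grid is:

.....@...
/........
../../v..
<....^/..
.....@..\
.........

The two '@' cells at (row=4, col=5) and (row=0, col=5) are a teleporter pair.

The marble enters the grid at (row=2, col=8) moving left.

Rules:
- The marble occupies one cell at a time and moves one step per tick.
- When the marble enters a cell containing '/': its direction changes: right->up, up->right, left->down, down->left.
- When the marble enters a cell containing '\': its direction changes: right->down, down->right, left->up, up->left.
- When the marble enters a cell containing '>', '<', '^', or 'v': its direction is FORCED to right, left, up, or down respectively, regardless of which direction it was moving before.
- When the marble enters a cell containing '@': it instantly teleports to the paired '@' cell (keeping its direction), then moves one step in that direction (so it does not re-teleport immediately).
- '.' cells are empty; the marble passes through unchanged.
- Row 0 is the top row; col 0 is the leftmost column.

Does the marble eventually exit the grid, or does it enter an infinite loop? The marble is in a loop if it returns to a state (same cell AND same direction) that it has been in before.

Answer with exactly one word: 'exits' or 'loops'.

Answer: loops

Derivation:
Step 1: enter (2,8), '.' pass, move left to (2,7)
Step 2: enter (2,7), '.' pass, move left to (2,6)
Step 3: enter (2,6), 'v' forces left->down, move down to (3,6)
Step 4: enter (3,6), '/' deflects down->left, move left to (3,5)
Step 5: enter (3,5), '^' forces left->up, move up to (2,5)
Step 6: enter (2,5), '/' deflects up->right, move right to (2,6)
Step 7: enter (2,6), 'v' forces right->down, move down to (3,6)
Step 8: at (3,6) dir=down — LOOP DETECTED (seen before)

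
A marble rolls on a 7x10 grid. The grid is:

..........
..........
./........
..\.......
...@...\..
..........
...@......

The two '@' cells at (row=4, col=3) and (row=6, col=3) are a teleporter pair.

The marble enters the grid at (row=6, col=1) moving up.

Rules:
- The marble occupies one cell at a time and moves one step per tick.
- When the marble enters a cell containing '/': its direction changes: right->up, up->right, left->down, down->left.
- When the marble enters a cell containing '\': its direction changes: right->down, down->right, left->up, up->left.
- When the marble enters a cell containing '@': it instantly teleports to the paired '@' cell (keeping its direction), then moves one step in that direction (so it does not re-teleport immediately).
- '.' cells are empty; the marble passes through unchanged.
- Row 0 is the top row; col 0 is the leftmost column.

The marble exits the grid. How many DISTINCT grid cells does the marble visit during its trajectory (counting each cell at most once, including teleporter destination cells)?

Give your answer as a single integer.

Step 1: enter (6,1), '.' pass, move up to (5,1)
Step 2: enter (5,1), '.' pass, move up to (4,1)
Step 3: enter (4,1), '.' pass, move up to (3,1)
Step 4: enter (3,1), '.' pass, move up to (2,1)
Step 5: enter (2,1), '/' deflects up->right, move right to (2,2)
Step 6: enter (2,2), '.' pass, move right to (2,3)
Step 7: enter (2,3), '.' pass, move right to (2,4)
Step 8: enter (2,4), '.' pass, move right to (2,5)
Step 9: enter (2,5), '.' pass, move right to (2,6)
Step 10: enter (2,6), '.' pass, move right to (2,7)
Step 11: enter (2,7), '.' pass, move right to (2,8)
Step 12: enter (2,8), '.' pass, move right to (2,9)
Step 13: enter (2,9), '.' pass, move right to (2,10)
Step 14: at (2,10) — EXIT via right edge, pos 2
Distinct cells visited: 13 (path length 13)

Answer: 13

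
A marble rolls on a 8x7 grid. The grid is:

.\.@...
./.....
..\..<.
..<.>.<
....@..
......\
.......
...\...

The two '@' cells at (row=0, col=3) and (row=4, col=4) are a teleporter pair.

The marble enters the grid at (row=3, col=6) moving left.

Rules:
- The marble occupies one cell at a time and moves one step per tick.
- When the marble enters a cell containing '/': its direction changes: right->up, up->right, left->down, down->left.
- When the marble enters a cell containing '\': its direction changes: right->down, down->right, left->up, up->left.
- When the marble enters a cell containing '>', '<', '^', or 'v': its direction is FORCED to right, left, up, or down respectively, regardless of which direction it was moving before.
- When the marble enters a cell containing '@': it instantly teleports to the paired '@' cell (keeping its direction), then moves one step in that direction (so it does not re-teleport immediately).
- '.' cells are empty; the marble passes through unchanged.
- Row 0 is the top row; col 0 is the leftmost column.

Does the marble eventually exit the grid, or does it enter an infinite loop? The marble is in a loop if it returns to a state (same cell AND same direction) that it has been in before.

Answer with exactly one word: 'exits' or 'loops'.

Step 1: enter (3,6), '<' forces left->left, move left to (3,5)
Step 2: enter (3,5), '.' pass, move left to (3,4)
Step 3: enter (3,4), '>' forces left->right, move right to (3,5)
Step 4: enter (3,5), '.' pass, move right to (3,6)
Step 5: enter (3,6), '<' forces right->left, move left to (3,5)
Step 6: at (3,5) dir=left — LOOP DETECTED (seen before)

Answer: loops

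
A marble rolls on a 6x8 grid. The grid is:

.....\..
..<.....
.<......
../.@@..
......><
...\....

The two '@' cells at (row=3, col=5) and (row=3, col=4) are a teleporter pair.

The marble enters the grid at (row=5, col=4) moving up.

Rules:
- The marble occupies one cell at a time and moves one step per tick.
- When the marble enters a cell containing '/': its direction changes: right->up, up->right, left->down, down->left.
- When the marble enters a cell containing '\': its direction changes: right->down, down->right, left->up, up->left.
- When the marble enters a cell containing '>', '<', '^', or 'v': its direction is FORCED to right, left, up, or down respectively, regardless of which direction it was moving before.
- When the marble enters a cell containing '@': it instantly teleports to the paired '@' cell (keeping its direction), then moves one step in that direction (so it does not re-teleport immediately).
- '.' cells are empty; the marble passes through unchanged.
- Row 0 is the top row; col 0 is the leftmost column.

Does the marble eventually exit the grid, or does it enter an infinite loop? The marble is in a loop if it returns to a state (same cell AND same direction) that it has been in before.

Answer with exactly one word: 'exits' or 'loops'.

Step 1: enter (5,4), '.' pass, move up to (4,4)
Step 2: enter (4,4), '.' pass, move up to (3,4)
Step 3: enter (3,4), '@' teleport (3,4)->(3,5), also enter (3,5), move up to (2,5)
Step 4: enter (2,5), '.' pass, move up to (1,5)
Step 5: enter (1,5), '.' pass, move up to (0,5)
Step 6: enter (0,5), '\' deflects up->left, move left to (0,4)
Step 7: enter (0,4), '.' pass, move left to (0,3)
Step 8: enter (0,3), '.' pass, move left to (0,2)
Step 9: enter (0,2), '.' pass, move left to (0,1)
Step 10: enter (0,1), '.' pass, move left to (0,0)
Step 11: enter (0,0), '.' pass, move left to (0,-1)
Step 12: at (0,-1) — EXIT via left edge, pos 0

Answer: exits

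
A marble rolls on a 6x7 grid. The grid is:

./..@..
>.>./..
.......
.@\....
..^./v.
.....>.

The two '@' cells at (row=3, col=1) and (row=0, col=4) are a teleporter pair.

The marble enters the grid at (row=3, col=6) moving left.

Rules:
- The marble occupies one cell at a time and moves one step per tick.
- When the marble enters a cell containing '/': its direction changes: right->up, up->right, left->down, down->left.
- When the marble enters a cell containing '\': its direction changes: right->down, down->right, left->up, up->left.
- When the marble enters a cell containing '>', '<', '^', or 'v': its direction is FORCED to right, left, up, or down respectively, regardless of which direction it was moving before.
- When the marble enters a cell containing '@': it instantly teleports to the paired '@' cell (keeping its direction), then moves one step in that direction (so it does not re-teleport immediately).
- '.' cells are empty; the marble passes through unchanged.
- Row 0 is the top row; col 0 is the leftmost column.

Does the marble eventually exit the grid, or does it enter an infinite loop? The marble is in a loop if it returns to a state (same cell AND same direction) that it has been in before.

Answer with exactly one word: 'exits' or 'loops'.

Step 1: enter (3,6), '.' pass, move left to (3,5)
Step 2: enter (3,5), '.' pass, move left to (3,4)
Step 3: enter (3,4), '.' pass, move left to (3,3)
Step 4: enter (3,3), '.' pass, move left to (3,2)
Step 5: enter (3,2), '\' deflects left->up, move up to (2,2)
Step 6: enter (2,2), '.' pass, move up to (1,2)
Step 7: enter (1,2), '>' forces up->right, move right to (1,3)
Step 8: enter (1,3), '.' pass, move right to (1,4)
Step 9: enter (1,4), '/' deflects right->up, move up to (0,4)
Step 10: enter (0,4), '@' teleport (0,4)->(3,1), also enter (3,1), move up to (2,1)
Step 11: enter (2,1), '.' pass, move up to (1,1)
Step 12: enter (1,1), '.' pass, move up to (0,1)
Step 13: enter (0,1), '/' deflects up->right, move right to (0,2)
Step 14: enter (0,2), '.' pass, move right to (0,3)
Step 15: enter (0,3), '.' pass, move right to (0,4)
Step 16: enter (0,4), '@' teleport (0,4)->(3,1), also enter (3,1), move right to (3,2)
Step 17: enter (3,2), '\' deflects right->down, move down to (4,2)
Step 18: enter (4,2), '^' forces down->up, move up to (3,2)
Step 19: enter (3,2), '\' deflects up->left, move left to (3,1)
Step 20: enter (3,1), '@' teleport (3,1)->(0,4), also enter (0,4), move left to (0,3)
Step 21: enter (0,3), '.' pass, move left to (0,2)
Step 22: enter (0,2), '.' pass, move left to (0,1)
Step 23: enter (0,1), '/' deflects left->down, move down to (1,1)
Step 24: enter (1,1), '.' pass, move down to (2,1)
Step 25: enter (2,1), '.' pass, move down to (3,1)
Step 26: enter (3,1), '@' teleport (3,1)->(0,4), also enter (0,4), move down to (1,4)
Step 27: enter (1,4), '/' deflects down->left, move left to (1,3)
Step 28: enter (1,3), '.' pass, move left to (1,2)
Step 29: enter (1,2), '>' forces left->right, move right to (1,3)
Step 30: at (1,3) dir=right — LOOP DETECTED (seen before)

Answer: loops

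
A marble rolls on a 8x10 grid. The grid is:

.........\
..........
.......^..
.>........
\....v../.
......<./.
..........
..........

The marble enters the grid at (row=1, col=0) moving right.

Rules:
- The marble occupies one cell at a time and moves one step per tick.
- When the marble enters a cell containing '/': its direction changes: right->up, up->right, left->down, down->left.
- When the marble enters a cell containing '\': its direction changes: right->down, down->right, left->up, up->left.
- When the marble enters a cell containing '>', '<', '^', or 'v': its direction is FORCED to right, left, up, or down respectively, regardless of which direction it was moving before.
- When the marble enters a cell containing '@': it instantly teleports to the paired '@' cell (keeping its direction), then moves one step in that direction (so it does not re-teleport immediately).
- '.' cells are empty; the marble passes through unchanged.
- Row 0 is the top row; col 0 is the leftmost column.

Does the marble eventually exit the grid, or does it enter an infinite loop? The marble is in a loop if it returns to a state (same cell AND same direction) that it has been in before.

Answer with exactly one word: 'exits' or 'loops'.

Answer: exits

Derivation:
Step 1: enter (1,0), '.' pass, move right to (1,1)
Step 2: enter (1,1), '.' pass, move right to (1,2)
Step 3: enter (1,2), '.' pass, move right to (1,3)
Step 4: enter (1,3), '.' pass, move right to (1,4)
Step 5: enter (1,4), '.' pass, move right to (1,5)
Step 6: enter (1,5), '.' pass, move right to (1,6)
Step 7: enter (1,6), '.' pass, move right to (1,7)
Step 8: enter (1,7), '.' pass, move right to (1,8)
Step 9: enter (1,8), '.' pass, move right to (1,9)
Step 10: enter (1,9), '.' pass, move right to (1,10)
Step 11: at (1,10) — EXIT via right edge, pos 1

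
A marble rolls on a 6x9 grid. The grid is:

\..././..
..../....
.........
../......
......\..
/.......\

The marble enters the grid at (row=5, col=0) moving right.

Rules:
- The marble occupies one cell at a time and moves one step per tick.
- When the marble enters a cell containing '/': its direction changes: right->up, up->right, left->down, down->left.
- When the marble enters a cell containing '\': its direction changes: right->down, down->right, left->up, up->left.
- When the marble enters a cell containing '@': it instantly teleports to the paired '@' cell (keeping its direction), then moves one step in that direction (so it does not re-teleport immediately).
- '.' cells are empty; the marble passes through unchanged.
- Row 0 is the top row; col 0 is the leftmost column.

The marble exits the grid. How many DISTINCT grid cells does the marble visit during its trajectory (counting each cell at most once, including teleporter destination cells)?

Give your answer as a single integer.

Answer: 6

Derivation:
Step 1: enter (5,0), '/' deflects right->up, move up to (4,0)
Step 2: enter (4,0), '.' pass, move up to (3,0)
Step 3: enter (3,0), '.' pass, move up to (2,0)
Step 4: enter (2,0), '.' pass, move up to (1,0)
Step 5: enter (1,0), '.' pass, move up to (0,0)
Step 6: enter (0,0), '\' deflects up->left, move left to (0,-1)
Step 7: at (0,-1) — EXIT via left edge, pos 0
Distinct cells visited: 6 (path length 6)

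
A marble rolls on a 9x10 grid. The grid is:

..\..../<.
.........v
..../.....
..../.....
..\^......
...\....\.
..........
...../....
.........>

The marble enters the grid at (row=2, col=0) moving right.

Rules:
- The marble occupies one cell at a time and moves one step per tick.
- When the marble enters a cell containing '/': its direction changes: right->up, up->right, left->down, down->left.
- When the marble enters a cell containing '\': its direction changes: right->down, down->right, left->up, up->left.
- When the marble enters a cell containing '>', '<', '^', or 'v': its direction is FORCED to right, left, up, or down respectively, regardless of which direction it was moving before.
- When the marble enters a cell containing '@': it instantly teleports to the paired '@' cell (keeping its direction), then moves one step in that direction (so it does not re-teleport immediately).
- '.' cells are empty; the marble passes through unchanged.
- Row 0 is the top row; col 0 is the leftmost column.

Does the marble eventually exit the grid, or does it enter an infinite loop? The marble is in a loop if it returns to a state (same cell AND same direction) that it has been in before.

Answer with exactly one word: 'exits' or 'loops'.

Answer: exits

Derivation:
Step 1: enter (2,0), '.' pass, move right to (2,1)
Step 2: enter (2,1), '.' pass, move right to (2,2)
Step 3: enter (2,2), '.' pass, move right to (2,3)
Step 4: enter (2,3), '.' pass, move right to (2,4)
Step 5: enter (2,4), '/' deflects right->up, move up to (1,4)
Step 6: enter (1,4), '.' pass, move up to (0,4)
Step 7: enter (0,4), '.' pass, move up to (-1,4)
Step 8: at (-1,4) — EXIT via top edge, pos 4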